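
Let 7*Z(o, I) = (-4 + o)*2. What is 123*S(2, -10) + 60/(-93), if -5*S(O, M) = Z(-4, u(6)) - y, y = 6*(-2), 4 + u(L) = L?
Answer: -259984/1085 ≈ -239.62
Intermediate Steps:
u(L) = -4 + L
Z(o, I) = -8/7 + 2*o/7 (Z(o, I) = ((-4 + o)*2)/7 = (-8 + 2*o)/7 = -8/7 + 2*o/7)
y = -12
S(O, M) = -68/35 (S(O, M) = -((-8/7 + (2/7)*(-4)) - 1*(-12))/5 = -((-8/7 - 8/7) + 12)/5 = -(-16/7 + 12)/5 = -⅕*68/7 = -68/35)
123*S(2, -10) + 60/(-93) = 123*(-68/35) + 60/(-93) = -8364/35 + 60*(-1/93) = -8364/35 - 20/31 = -259984/1085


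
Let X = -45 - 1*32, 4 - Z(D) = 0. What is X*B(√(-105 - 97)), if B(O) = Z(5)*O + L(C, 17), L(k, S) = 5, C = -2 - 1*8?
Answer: -385 - 308*I*√202 ≈ -385.0 - 4377.5*I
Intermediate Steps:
Z(D) = 4 (Z(D) = 4 - 1*0 = 4 + 0 = 4)
C = -10 (C = -2 - 8 = -10)
B(O) = 5 + 4*O (B(O) = 4*O + 5 = 5 + 4*O)
X = -77 (X = -45 - 32 = -77)
X*B(√(-105 - 97)) = -77*(5 + 4*√(-105 - 97)) = -77*(5 + 4*√(-202)) = -77*(5 + 4*(I*√202)) = -77*(5 + 4*I*√202) = -385 - 308*I*√202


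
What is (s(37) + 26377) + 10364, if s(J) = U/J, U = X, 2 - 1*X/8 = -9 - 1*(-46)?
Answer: 1359137/37 ≈ 36733.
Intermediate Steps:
X = -280 (X = 16 - 8*(-9 - 1*(-46)) = 16 - 8*(-9 + 46) = 16 - 8*37 = 16 - 296 = -280)
U = -280
s(J) = -280/J
(s(37) + 26377) + 10364 = (-280/37 + 26377) + 10364 = 975669/37 + 10364 = 1359137/37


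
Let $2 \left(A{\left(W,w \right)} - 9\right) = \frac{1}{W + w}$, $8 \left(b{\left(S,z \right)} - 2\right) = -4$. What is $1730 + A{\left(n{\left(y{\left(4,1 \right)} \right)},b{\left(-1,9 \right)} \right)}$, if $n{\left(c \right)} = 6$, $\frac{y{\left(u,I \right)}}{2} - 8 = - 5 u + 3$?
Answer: $\frac{26086}{15} \approx 1739.1$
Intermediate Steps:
$y{\left(u,I \right)} = 22 - 10 u$ ($y{\left(u,I \right)} = 16 + 2 \left(- 5 u + 3\right) = 16 + 2 \left(3 - 5 u\right) = 16 - \left(-6 + 10 u\right) = 22 - 10 u$)
$b{\left(S,z \right)} = \frac{3}{2}$ ($b{\left(S,z \right)} = 2 + \frac{1}{8} \left(-4\right) = 2 - \frac{1}{2} = \frac{3}{2}$)
$A{\left(W,w \right)} = 9 + \frac{1}{2 \left(W + w\right)}$
$1730 + A{\left(n{\left(y{\left(4,1 \right)} \right)},b{\left(-1,9 \right)} \right)} = 1730 + \frac{\frac{1}{2} + 9 \cdot 6 + 9 \cdot \frac{3}{2}}{6 + \frac{3}{2}} = 1730 + \frac{\frac{1}{2} + 54 + \frac{27}{2}}{\frac{15}{2}} = 1730 + \frac{2}{15} \cdot 68 = 1730 + \frac{136}{15} = \frac{26086}{15}$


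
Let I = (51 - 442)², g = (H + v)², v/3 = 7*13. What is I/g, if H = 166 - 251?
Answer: 152881/35344 ≈ 4.3255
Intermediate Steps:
v = 273 (v = 3*(7*13) = 3*91 = 273)
H = -85
g = 35344 (g = (-85 + 273)² = 188² = 35344)
I = 152881 (I = (-391)² = 152881)
I/g = 152881/35344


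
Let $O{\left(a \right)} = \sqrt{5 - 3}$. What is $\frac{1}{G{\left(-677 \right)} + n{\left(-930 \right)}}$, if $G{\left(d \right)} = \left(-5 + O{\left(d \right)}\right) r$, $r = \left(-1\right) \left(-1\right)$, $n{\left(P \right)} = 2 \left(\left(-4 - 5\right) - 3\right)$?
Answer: $- \frac{29}{839} - \frac{\sqrt{2}}{839} \approx -0.036251$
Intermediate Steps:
$O{\left(a \right)} = \sqrt{2}$
$n{\left(P \right)} = -24$ ($n{\left(P \right)} = 2 \left(\left(-4 - 5\right) - 3\right) = 2 \left(-9 - 3\right) = 2 \left(-12\right) = -24$)
$r = 1$
$G{\left(d \right)} = -5 + \sqrt{2}$ ($G{\left(d \right)} = \left(-5 + \sqrt{2}\right) 1 = -5 + \sqrt{2}$)
$\frac{1}{G{\left(-677 \right)} + n{\left(-930 \right)}} = \frac{1}{\left(-5 + \sqrt{2}\right) - 24} = \frac{1}{-29 + \sqrt{2}}$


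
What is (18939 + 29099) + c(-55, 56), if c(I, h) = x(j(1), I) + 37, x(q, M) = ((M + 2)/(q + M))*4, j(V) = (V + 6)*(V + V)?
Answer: 1971287/41 ≈ 48080.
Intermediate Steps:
j(V) = 2*V*(6 + V) (j(V) = (6 + V)*(2*V) = 2*V*(6 + V))
x(q, M) = 4*(2 + M)/(M + q) (x(q, M) = ((2 + M)/(M + q))*4 = 4*(2 + M)/(M + q))
c(I, h) = 37 + 4*(2 + I)/(14 + I) (c(I, h) = 4*(2 + I)/(I + 2*1*(6 + 1)) + 37 = 4*(2 + I)/(I + 2*1*7) + 37 = 4*(2 + I)/(I + 14) + 37 = 4*(2 + I)/(14 + I) + 37 = 37 + 4*(2 + I)/(14 + I))
(18939 + 29099) + c(-55, 56) = (18939 + 29099) + (526 + 41*(-55))/(14 - 55) = 48038 + (526 - 2255)/(-41) = 48038 - 1/41*(-1729) = 48038 + 1729/41 = 1971287/41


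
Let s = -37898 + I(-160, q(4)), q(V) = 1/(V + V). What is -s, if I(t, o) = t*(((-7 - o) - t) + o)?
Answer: 62378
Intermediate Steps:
q(V) = 1/(2*V)
I(t, o) = t*(-7 - t) (I(t, o) = t*((-7 - o - t) + o) = t*(-7 - t))
s = -62378 (s = -37898 - 1*(-160)*(7 - 160) = -37898 - 1*(-160)*(-153) = -37898 - 24480 = -62378)
-s = -1*(-62378) = 62378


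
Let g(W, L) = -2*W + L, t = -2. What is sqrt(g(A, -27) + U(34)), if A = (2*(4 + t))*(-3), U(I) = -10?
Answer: I*sqrt(13) ≈ 3.6056*I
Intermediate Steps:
A = -12 (A = (2*(4 - 2))*(-3) = (2*2)*(-3) = 4*(-3) = -12)
g(W, L) = L - 2*W
sqrt(g(A, -27) + U(34)) = sqrt((-27 - 2*(-12)) - 10) = sqrt((-27 + 24) - 10) = sqrt(-3 - 10) = sqrt(-13) = I*sqrt(13)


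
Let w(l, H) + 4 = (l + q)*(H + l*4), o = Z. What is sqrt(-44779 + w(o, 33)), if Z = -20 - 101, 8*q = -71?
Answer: 5*sqrt(8826)/4 ≈ 117.43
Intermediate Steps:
q = -71/8 (q = (1/8)*(-71) = -71/8 ≈ -8.8750)
Z = -121
o = -121
w(l, H) = -4 + (-71/8 + l)*(H + 4*l) (w(l, H) = -4 + (l - 71/8)*(H + l*4) = -4 + (-71/8 + l)*(H + 4*l))
sqrt(-44779 + w(o, 33)) = sqrt(-44779 + (-4 + 4*(-121)**2 - 71/2*(-121) - 71/8*33 + 33*(-121))) = sqrt(-44779 + (-4 + 4*14641 + 8591/2 - 2343/8 - 3993)) = sqrt(-44779 + (-4 + 58564 + 8591/2 - 2343/8 - 3993)) = sqrt(-44779 + 468557/8) = sqrt(110325/8) = 5*sqrt(8826)/4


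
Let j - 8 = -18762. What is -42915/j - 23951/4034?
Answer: -69014486/18913409 ≈ -3.6490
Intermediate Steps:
j = -18754 (j = 8 - 18762 = -18754)
-42915/j - 23951/4034 = -42915/(-18754) - 23951/4034 = -42915*(-1/18754) - 23951*1/4034 = 42915/18754 - 23951/4034 = -69014486/18913409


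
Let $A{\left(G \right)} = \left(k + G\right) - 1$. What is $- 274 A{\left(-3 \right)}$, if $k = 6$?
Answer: $-548$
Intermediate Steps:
$A{\left(G \right)} = 5 + G$ ($A{\left(G \right)} = \left(6 + G\right) - 1 = 5 + G$)
$- 274 A{\left(-3 \right)} = - 274 \left(5 - 3\right) = \left(-274\right) 2 = -548$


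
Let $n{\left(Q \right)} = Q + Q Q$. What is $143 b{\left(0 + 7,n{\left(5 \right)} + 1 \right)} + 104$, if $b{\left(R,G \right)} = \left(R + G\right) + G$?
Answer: $9971$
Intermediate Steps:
$n{\left(Q \right)} = Q + Q^{2}$
$b{\left(R,G \right)} = R + 2 G$ ($b{\left(R,G \right)} = \left(G + R\right) + G = R + 2 G$)
$143 b{\left(0 + 7,n{\left(5 \right)} + 1 \right)} + 104 = 143 \left(\left(0 + 7\right) + 2 \left(5 \left(1 + 5\right) + 1\right)\right) + 104 = 143 \left(7 + 2 \left(5 \cdot 6 + 1\right)\right) + 104 = 143 \left(7 + 2 \left(30 + 1\right)\right) + 104 = 143 \left(7 + 2 \cdot 31\right) + 104 = 143 \left(7 + 62\right) + 104 = 143 \cdot 69 + 104 = 9867 + 104 = 9971$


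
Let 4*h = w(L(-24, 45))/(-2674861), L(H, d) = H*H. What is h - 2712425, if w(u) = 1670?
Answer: -14510719696685/5349722 ≈ -2.7124e+6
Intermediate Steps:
L(H, d) = H**2
h = -835/5349722 (h = (1670/(-2674861))/4 = (1670*(-1/2674861))/4 = (1/4)*(-1670/2674861) = -835/5349722 ≈ -0.00015608)
h - 2712425 = -835/5349722 - 2712425 = -14510719696685/5349722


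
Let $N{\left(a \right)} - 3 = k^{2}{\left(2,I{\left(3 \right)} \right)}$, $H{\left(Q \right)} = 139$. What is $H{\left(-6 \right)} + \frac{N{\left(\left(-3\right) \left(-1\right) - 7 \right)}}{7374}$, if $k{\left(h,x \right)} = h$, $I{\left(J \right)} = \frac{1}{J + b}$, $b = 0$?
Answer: $\frac{1024993}{7374} \approx 139.0$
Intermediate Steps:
$I{\left(J \right)} = \frac{1}{J}$ ($I{\left(J \right)} = \frac{1}{J + 0} = \frac{1}{J}$)
$N{\left(a \right)} = 7$ ($N{\left(a \right)} = 3 + 2^{2} = 3 + 4 = 7$)
$H{\left(-6 \right)} + \frac{N{\left(\left(-3\right) \left(-1\right) - 7 \right)}}{7374} = 139 + \frac{7}{7374} = \frac{1024993}{7374}$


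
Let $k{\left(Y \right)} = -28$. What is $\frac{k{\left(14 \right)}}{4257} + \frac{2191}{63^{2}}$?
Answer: $\frac{146285}{268191} \approx 0.54545$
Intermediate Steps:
$\frac{k{\left(14 \right)}}{4257} + \frac{2191}{63^{2}} = - \frac{28}{4257} + \frac{2191}{63^{2}} = \left(-28\right) \frac{1}{4257} + \frac{2191}{3969} = - \frac{28}{4257} + 2191 \cdot \frac{1}{3969} = - \frac{28}{4257} + \frac{313}{567} = \frac{146285}{268191}$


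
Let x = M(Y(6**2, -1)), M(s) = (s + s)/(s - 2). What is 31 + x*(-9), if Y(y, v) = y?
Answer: 203/17 ≈ 11.941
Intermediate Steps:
M(s) = 2*s/(-2 + s) (M(s) = (2*s)/(-2 + s) = 2*s/(-2 + s))
x = 36/17 (x = 2*6**2/(-2 + 6**2) = 2*36/(-2 + 36) = 2*36/34 = 2*36*(1/34) = 36/17 ≈ 2.1176)
31 + x*(-9) = 31 + (36/17)*(-9) = 31 - 324/17 = 203/17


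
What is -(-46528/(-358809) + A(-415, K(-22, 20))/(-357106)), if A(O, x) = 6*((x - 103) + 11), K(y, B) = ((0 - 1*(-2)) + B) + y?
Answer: -64173628/489056667 ≈ -0.13122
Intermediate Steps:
K(y, B) = 2 + B + y (K(y, B) = ((0 + 2) + B) + y = (2 + B) + y = 2 + B + y)
A(O, x) = -552 + 6*x (A(O, x) = 6*((-103 + x) + 11) = 6*(-92 + x) = -552 + 6*x)
-(-46528/(-358809) + A(-415, K(-22, 20))/(-357106)) = -(-46528/(-358809) + (-552 + 6*(2 + 20 - 22))/(-357106)) = -(-46528*(-1/358809) + (-552 + 6*0)*(-1/357106)) = -(46528/358809 + (-552 + 0)*(-1/357106)) = -(46528/358809 - 552*(-1/357106)) = -(46528/358809 + 276/178553) = -1*64173628/489056667 = -64173628/489056667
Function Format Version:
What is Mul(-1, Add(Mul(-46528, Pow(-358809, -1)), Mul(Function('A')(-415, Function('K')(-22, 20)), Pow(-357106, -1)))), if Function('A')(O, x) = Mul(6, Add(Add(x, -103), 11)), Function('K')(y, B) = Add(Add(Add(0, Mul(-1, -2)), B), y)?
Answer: Rational(-64173628, 489056667) ≈ -0.13122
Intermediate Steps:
Function('K')(y, B) = Add(2, B, y) (Function('K')(y, B) = Add(Add(Add(0, 2), B), y) = Add(Add(2, B), y) = Add(2, B, y))
Function('A')(O, x) = Add(-552, Mul(6, x)) (Function('A')(O, x) = Mul(6, Add(Add(-103, x), 11)) = Mul(6, Add(-92, x)) = Add(-552, Mul(6, x)))
Mul(-1, Add(Mul(-46528, Pow(-358809, -1)), Mul(Function('A')(-415, Function('K')(-22, 20)), Pow(-357106, -1)))) = Mul(-1, Add(Mul(-46528, Pow(-358809, -1)), Mul(Add(-552, Mul(6, Add(2, 20, -22))), Pow(-357106, -1)))) = Mul(-1, Add(Mul(-46528, Rational(-1, 358809)), Mul(Add(-552, Mul(6, 0)), Rational(-1, 357106)))) = Mul(-1, Add(Rational(46528, 358809), Mul(Add(-552, 0), Rational(-1, 357106)))) = Mul(-1, Add(Rational(46528, 358809), Mul(-552, Rational(-1, 357106)))) = Mul(-1, Add(Rational(46528, 358809), Rational(276, 178553))) = Mul(-1, Rational(64173628, 489056667)) = Rational(-64173628, 489056667)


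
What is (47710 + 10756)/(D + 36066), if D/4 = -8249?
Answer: 29233/1535 ≈ 19.044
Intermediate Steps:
D = -32996 (D = 4*(-8249) = -32996)
(47710 + 10756)/(D + 36066) = (47710 + 10756)/(-32996 + 36066) = 58466/3070 = 58466*(1/3070) = 29233/1535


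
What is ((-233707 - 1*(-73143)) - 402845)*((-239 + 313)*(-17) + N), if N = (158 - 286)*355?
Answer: 26310073482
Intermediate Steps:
N = -45440 (N = -128*355 = -45440)
((-233707 - 1*(-73143)) - 402845)*((-239 + 313)*(-17) + N) = ((-233707 - 1*(-73143)) - 402845)*((-239 + 313)*(-17) - 45440) = ((-233707 + 73143) - 402845)*(74*(-17) - 45440) = (-160564 - 402845)*(-1258 - 45440) = -563409*(-46698) = 26310073482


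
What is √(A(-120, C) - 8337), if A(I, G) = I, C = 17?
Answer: I*√8457 ≈ 91.962*I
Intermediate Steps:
√(A(-120, C) - 8337) = √(-120 - 8337) = √(-8457) = I*√8457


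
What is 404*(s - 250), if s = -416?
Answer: -269064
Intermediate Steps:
404*(s - 250) = 404*(-416 - 250) = 404*(-666) = -269064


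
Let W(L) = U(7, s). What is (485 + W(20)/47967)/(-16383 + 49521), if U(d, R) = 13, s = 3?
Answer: 11632004/794765223 ≈ 0.014636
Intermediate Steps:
W(L) = 13
(485 + W(20)/47967)/(-16383 + 49521) = (485 + 13/47967)/(-16383 + 49521) = (485 + 13*(1/47967))/33138 = (485 + 13/47967)*(1/33138) = (23264008/47967)*(1/33138) = 11632004/794765223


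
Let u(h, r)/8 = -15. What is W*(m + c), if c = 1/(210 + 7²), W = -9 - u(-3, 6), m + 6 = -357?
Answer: -282048/7 ≈ -40293.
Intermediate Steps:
u(h, r) = -120 (u(h, r) = 8*(-15) = -120)
m = -363 (m = -6 - 357 = -363)
W = 111 (W = -9 - 1*(-120) = -9 + 120 = 111)
c = 1/259 (c = 1/(210 + 49) = 1/259 ≈ 0.0038610)
W*(m + c) = 111*(-363 + 1/259) = 111*(-94016/259) = -282048/7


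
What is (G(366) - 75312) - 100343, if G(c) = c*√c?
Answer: -175655 + 366*√366 ≈ -1.6865e+5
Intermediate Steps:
G(c) = c^(3/2)
(G(366) - 75312) - 100343 = (366^(3/2) - 75312) - 100343 = (366*√366 - 75312) - 100343 = (-75312 + 366*√366) - 100343 = -175655 + 366*√366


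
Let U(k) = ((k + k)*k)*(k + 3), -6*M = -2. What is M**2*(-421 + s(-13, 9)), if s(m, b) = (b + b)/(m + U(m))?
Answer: -158719/3393 ≈ -46.778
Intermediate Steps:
M = 1/3 (M = -1/6*(-2) = 1/3 ≈ 0.33333)
U(k) = 2*k**2*(3 + k) (U(k) = ((2*k)*k)*(3 + k) = (2*k**2)*(3 + k) = 2*k**2*(3 + k))
s(m, b) = 2*b/(m + 2*m**2*(3 + m)) (s(m, b) = (b + b)/(m + 2*m**2*(3 + m)) = (2*b)/(m + 2*m**2*(3 + m)) = 2*b/(m + 2*m**2*(3 + m)))
M**2*(-421 + s(-13, 9)) = (1/3)**2*(-421 + 2*9/(-13*(1 + 2*(-13)*(3 - 13)))) = (-421 + 2*9*(-1/13)/(1 + 2*(-13)*(-10)))/9 = (-421 + 2*9*(-1/13)/(1 + 260))/9 = (-421 + 2*9*(-1/13)/261)/9 = (-421 + 2*9*(-1/13)*(1/261))/9 = (-421 - 2/377)/9 = (1/9)*(-158719/377) = -158719/3393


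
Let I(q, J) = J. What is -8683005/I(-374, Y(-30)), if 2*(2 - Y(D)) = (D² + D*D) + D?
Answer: 8683005/883 ≈ 9833.5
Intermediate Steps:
Y(D) = 2 - D² - D/2 (Y(D) = 2 - ((D² + D*D) + D)/2 = 2 - ((D² + D²) + D)/2 = 2 - (2*D² + D)/2 = 2 - (D + 2*D²)/2 = 2 + (-D² - D/2) = 2 - D² - D/2)
-8683005/I(-374, Y(-30)) = -8683005/(2 - 1*(-30)² - ½*(-30)) = -8683005/(2 - 1*900 + 15) = -8683005/(2 - 900 + 15) = -8683005/(-883) = -8683005*(-1/883) = 8683005/883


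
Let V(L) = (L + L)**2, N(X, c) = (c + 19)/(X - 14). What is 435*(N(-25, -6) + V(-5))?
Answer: 43355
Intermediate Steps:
N(X, c) = (19 + c)/(-14 + X)
V(L) = 4*L**2 (V(L) = (2*L)**2 = 4*L**2)
435*(N(-25, -6) + V(-5)) = 435*((19 - 6)/(-14 - 25) + 4*(-5)**2) = 435*(13/(-39) + 4*25) = 435*(-1/39*13 + 100) = 435*(-1/3 + 100) = 435*(299/3) = 43355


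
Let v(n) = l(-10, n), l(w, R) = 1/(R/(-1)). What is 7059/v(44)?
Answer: -310596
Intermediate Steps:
l(w, R) = -1/R (l(w, R) = 1/(R*(-1)) = 1/(-R) = -1/R)
v(n) = -1/n
7059/v(44) = 7059/((-1/44)) = 7059/((-1*1/44)) = 7059/(-1/44) = 7059*(-44) = -310596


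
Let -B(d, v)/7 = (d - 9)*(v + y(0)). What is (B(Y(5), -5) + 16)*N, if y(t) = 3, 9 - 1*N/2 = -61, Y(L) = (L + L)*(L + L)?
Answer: 180600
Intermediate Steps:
Y(L) = 4*L**2 (Y(L) = (2*L)*(2*L) = 4*L**2)
N = 140 (N = 18 - 2*(-61) = 18 + 122 = 140)
B(d, v) = -7*(-9 + d)*(3 + v) (B(d, v) = -7*(d - 9)*(v + 3) = -7*(-9 + d)*(3 + v))
(B(Y(5), -5) + 16)*N = ((189 - 84*5**2 + 63*(-5) - 7*4*5**2*(-5)) + 16)*140 = ((189 - 84*25 - 315 - 7*4*25*(-5)) + 16)*140 = ((189 - 21*100 - 315 - 7*100*(-5)) + 16)*140 = ((189 - 2100 - 315 + 3500) + 16)*140 = (1274 + 16)*140 = 1290*140 = 180600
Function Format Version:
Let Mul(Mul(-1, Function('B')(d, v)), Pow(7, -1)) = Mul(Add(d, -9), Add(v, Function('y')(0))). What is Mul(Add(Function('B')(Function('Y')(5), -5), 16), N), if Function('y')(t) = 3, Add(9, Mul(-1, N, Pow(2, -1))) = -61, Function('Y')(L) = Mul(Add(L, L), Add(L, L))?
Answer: 180600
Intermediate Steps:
Function('Y')(L) = Mul(4, Pow(L, 2)) (Function('Y')(L) = Mul(Mul(2, L), Mul(2, L)) = Mul(4, Pow(L, 2)))
N = 140 (N = Add(18, Mul(-2, -61)) = Add(18, 122) = 140)
Function('B')(d, v) = Mul(-7, Add(-9, d), Add(3, v)) (Function('B')(d, v) = Mul(-7, Mul(Add(d, -9), Add(v, 3))) = Mul(-7, Mul(Add(-9, d), Add(3, v))) = Mul(-7, Add(-9, d), Add(3, v)))
Mul(Add(Function('B')(Function('Y')(5), -5), 16), N) = Mul(Add(Add(189, Mul(-21, Mul(4, Pow(5, 2))), Mul(63, -5), Mul(-7, Mul(4, Pow(5, 2)), -5)), 16), 140) = Mul(Add(Add(189, Mul(-21, Mul(4, 25)), -315, Mul(-7, Mul(4, 25), -5)), 16), 140) = Mul(Add(Add(189, Mul(-21, 100), -315, Mul(-7, 100, -5)), 16), 140) = Mul(Add(Add(189, -2100, -315, 3500), 16), 140) = Mul(Add(1274, 16), 140) = Mul(1290, 140) = 180600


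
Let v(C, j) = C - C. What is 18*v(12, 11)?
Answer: 0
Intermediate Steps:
v(C, j) = 0
18*v(12, 11) = 18*0 = 0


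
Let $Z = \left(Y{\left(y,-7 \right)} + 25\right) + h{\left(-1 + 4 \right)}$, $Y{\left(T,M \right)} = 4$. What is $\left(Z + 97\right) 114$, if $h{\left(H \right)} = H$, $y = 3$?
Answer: $14706$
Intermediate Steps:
$Z = 32$ ($Z = \left(4 + 25\right) + \left(-1 + 4\right) = 29 + 3 = 32$)
$\left(Z + 97\right) 114 = \left(32 + 97\right) 114 = 129 \cdot 114 = 14706$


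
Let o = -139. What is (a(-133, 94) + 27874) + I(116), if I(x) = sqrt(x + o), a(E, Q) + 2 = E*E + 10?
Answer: 45571 + I*sqrt(23) ≈ 45571.0 + 4.7958*I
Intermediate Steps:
a(E, Q) = 8 + E**2 (a(E, Q) = -2 + (E*E + 10) = -2 + (E**2 + 10) = -2 + (10 + E**2) = 8 + E**2)
I(x) = sqrt(-139 + x) (I(x) = sqrt(x - 139) = sqrt(-139 + x))
(a(-133, 94) + 27874) + I(116) = ((8 + (-133)**2) + 27874) + sqrt(-139 + 116) = ((8 + 17689) + 27874) + sqrt(-23) = (17697 + 27874) + I*sqrt(23) = 45571 + I*sqrt(23)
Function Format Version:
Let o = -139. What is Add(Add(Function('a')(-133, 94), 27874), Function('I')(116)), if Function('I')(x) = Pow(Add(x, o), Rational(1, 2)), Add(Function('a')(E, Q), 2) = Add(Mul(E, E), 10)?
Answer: Add(45571, Mul(I, Pow(23, Rational(1, 2)))) ≈ Add(45571., Mul(4.7958, I))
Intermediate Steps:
Function('a')(E, Q) = Add(8, Pow(E, 2)) (Function('a')(E, Q) = Add(-2, Add(Mul(E, E), 10)) = Add(-2, Add(Pow(E, 2), 10)) = Add(-2, Add(10, Pow(E, 2))) = Add(8, Pow(E, 2)))
Function('I')(x) = Pow(Add(-139, x), Rational(1, 2)) (Function('I')(x) = Pow(Add(x, -139), Rational(1, 2)) = Pow(Add(-139, x), Rational(1, 2)))
Add(Add(Function('a')(-133, 94), 27874), Function('I')(116)) = Add(Add(Add(8, Pow(-133, 2)), 27874), Pow(Add(-139, 116), Rational(1, 2))) = Add(Add(Add(8, 17689), 27874), Pow(-23, Rational(1, 2))) = Add(Add(17697, 27874), Mul(I, Pow(23, Rational(1, 2)))) = Add(45571, Mul(I, Pow(23, Rational(1, 2))))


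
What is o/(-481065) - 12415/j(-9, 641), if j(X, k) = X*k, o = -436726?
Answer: 2830631423/925087995 ≈ 3.0599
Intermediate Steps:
o/(-481065) - 12415/j(-9, 641) = -436726/(-481065) - 12415/((-9*641)) = -436726*(-1/481065) - 12415/(-5769) = 436726/481065 - 12415*(-1/5769) = 436726/481065 + 12415/5769 = 2830631423/925087995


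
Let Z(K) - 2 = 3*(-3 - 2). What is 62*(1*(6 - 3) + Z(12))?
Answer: -620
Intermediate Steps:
Z(K) = -13 (Z(K) = 2 + 3*(-3 - 2) = 2 + 3*(-5) = 2 - 15 = -13)
62*(1*(6 - 3) + Z(12)) = 62*(1*(6 - 3) - 13) = 62*(1*3 - 13) = 62*(3 - 13) = 62*(-10) = -620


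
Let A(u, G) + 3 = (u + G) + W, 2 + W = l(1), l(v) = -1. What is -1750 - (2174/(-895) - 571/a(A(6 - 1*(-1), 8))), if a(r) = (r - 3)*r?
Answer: -83949059/48330 ≈ -1737.0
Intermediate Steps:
W = -3 (W = -2 - 1 = -3)
A(u, G) = -6 + G + u (A(u, G) = -3 + ((u + G) - 3) = -3 + ((G + u) - 3) = -3 + (-3 + G + u) = -6 + G + u)
a(r) = r*(-3 + r) (a(r) = (-3 + r)*r = r*(-3 + r))
-1750 - (2174/(-895) - 571/a(A(6 - 1*(-1), 8))) = -1750 - (2174/(-895) - 571*1/((-3 + (-6 + 8 + (6 - 1*(-1))))*(-6 + 8 + (6 - 1*(-1))))) = -1750 - (2174*(-1/895) - 571*1/((-3 + (-6 + 8 + (6 + 1)))*(-6 + 8 + (6 + 1)))) = -1750 - (-2174/895 - 571*1/((-3 + (-6 + 8 + 7))*(-6 + 8 + 7))) = -1750 - (-2174/895 - 571*1/(9*(-3 + 9))) = -1750 - (-2174/895 - 571/(9*6)) = -1750 - (-2174/895 - 571/54) = -1750 - 1*(-628441/48330) = -1750 + 628441/48330 = -83949059/48330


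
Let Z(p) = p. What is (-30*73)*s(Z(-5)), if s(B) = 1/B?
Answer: 438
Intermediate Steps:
(-30*73)*s(Z(-5)) = -30*73/(-5) = -2190*(-⅕) = 438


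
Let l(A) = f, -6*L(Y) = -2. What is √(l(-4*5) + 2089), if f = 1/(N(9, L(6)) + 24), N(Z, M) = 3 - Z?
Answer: √75206/6 ≈ 45.706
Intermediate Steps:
L(Y) = ⅓ (L(Y) = -⅙*(-2) = ⅓)
f = 1/18 (f = 1/((3 - 1*9) + 24) = 1/((3 - 9) + 24) = 1/(-6 + 24) = 1/18 ≈ 0.055556)
l(A) = 1/18
√(l(-4*5) + 2089) = √(1/18 + 2089) = √(37603/18) = √75206/6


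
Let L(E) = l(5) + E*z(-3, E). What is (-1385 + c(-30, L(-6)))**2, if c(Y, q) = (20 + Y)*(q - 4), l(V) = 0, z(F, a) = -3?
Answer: 2325625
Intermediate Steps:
L(E) = -3*E (L(E) = 0 + E*(-3) = 0 - 3*E = -3*E)
c(Y, q) = (-4 + q)*(20 + Y) (c(Y, q) = (20 + Y)*(-4 + q) = (-4 + q)*(20 + Y))
(-1385 + c(-30, L(-6)))**2 = (-1385 + (-80 - 4*(-30) + 20*(-3*(-6)) - (-90)*(-6)))**2 = (-1385 + (-80 + 120 + 20*18 - 30*18))**2 = (-1385 + (-80 + 120 + 360 - 540))**2 = (-1385 - 140)**2 = (-1525)**2 = 2325625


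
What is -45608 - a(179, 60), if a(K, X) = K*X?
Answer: -56348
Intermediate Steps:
-45608 - a(179, 60) = -45608 - 179*60 = -45608 - 1*10740 = -45608 - 10740 = -56348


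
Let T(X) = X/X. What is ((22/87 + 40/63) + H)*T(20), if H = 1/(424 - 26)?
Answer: 647383/727146 ≈ 0.89031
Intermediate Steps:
H = 1/398 ≈ 0.0025126
T(X) = 1
((22/87 + 40/63) + H)*T(20) = ((22/87 + 40/63) + 1/398)*1 = (1622/1827 + 1/398)*1 = (647383/727146)*1 = 647383/727146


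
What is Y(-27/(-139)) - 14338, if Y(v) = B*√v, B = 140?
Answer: -14338 + 420*√417/139 ≈ -14276.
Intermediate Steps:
Y(v) = 140*√v
Y(-27/(-139)) - 14338 = 140*√(-27/(-139)) - 14338 = 140*√(-27*(-1/139)) - 14338 = 140*√(27/139) - 14338 = 140*(3*√417/139) - 14338 = 420*√417/139 - 14338 = -14338 + 420*√417/139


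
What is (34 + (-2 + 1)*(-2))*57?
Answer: 2052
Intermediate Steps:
(34 + (-2 + 1)*(-2))*57 = (34 - 1*(-2))*57 = (34 + 2)*57 = 36*57 = 2052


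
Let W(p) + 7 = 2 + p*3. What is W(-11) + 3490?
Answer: 3452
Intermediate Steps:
W(p) = -5 + 3*p (W(p) = -7 + (2 + p*3) = -7 + (2 + 3*p) = -5 + 3*p)
W(-11) + 3490 = (-5 + 3*(-11)) + 3490 = (-5 - 33) + 3490 = -38 + 3490 = 3452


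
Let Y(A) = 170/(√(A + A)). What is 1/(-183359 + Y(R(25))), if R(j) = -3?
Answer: -550077/100861583093 + 85*I*√6/100861583093 ≈ -5.4538e-6 + 2.0643e-9*I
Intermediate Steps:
Y(A) = 85*√2/√A (Y(A) = 170/(√(2*A)) = 170/((√2*√A)) = 170*(√2/(2*√A)) = 85*√2/√A)
1/(-183359 + Y(R(25))) = 1/(-183359 + 85*√2/√(-3)) = 1/(-183359 + 85*√2*(-I*√3/3)) = 1/(-183359 - 85*I*√6/3)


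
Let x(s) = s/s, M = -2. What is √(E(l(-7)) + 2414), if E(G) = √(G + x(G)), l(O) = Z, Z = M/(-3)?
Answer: √(21726 + 3*√15)/3 ≈ 49.146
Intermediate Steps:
x(s) = 1
Z = ⅔ (Z = -2/(-3) = -2*(-⅓) = ⅔ ≈ 0.66667)
l(O) = ⅔
E(G) = √(1 + G) (E(G) = √(G + 1) = √(1 + G))
√(E(l(-7)) + 2414) = √(√(1 + ⅔) + 2414) = √(√(5/3) + 2414) = √(√15/3 + 2414) = √(2414 + √15/3)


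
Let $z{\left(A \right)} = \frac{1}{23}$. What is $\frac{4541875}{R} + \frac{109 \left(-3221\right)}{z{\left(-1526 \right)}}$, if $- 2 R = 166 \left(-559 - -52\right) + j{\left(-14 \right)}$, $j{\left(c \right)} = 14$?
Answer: $- \frac{339744985603}{42074} \approx -8.0749 \cdot 10^{6}$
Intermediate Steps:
$z{\left(A \right)} = \frac{1}{23}$
$R = 42074$ ($R = - \frac{166 \left(-559 - -52\right) + 14}{2} = - \frac{166 \left(-559 + 52\right) + 14}{2} = - \frac{166 \left(-507\right) + 14}{2} = - \frac{-84162 + 14}{2} = \left(- \frac{1}{2}\right) \left(-84148\right) = 42074$)
$\frac{4541875}{R} + \frac{109 \left(-3221\right)}{z{\left(-1526 \right)}} = \frac{4541875}{42074} + 109 \left(-3221\right) \frac{1}{\frac{1}{23}} = 4541875 \cdot \frac{1}{42074} - 8075047 = \frac{4541875}{42074} - 8075047 = - \frac{339744985603}{42074}$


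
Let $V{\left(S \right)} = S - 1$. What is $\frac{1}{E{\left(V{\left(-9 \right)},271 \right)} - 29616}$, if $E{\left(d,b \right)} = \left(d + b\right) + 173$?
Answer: $- \frac{1}{29182} \approx -3.4268 \cdot 10^{-5}$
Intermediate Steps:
$V{\left(S \right)} = -1 + S$
$E{\left(d,b \right)} = 173 + b + d$ ($E{\left(d,b \right)} = \left(b + d\right) + 173 = 173 + b + d$)
$\frac{1}{E{\left(V{\left(-9 \right)},271 \right)} - 29616} = \frac{1}{\left(173 + 271 - 10\right) - 29616} = \frac{1}{434 - 29616} = \frac{1}{-29182} = - \frac{1}{29182}$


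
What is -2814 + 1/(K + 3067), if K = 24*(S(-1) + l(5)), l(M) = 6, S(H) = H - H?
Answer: -9035753/3211 ≈ -2814.0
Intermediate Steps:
S(H) = 0
K = 144 (K = 24*(0 + 6) = 24*6 = 144)
-2814 + 1/(K + 3067) = -2814 + 1/(144 + 3067) = -2814 + 1/3211 = -9035753/3211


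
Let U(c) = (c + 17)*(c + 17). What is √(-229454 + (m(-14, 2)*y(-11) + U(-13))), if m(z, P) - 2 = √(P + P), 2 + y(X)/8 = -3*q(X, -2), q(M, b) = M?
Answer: I*√228446 ≈ 477.96*I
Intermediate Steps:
y(X) = -16 - 24*X (y(X) = -16 + 8*(-3*X) = -16 - 24*X)
U(c) = (17 + c)² (U(c) = (17 + c)*(17 + c) = (17 + c)²)
m(z, P) = 2 + √2*√P (m(z, P) = 2 + √(P + P) = 2 + √(2*P) = 2 + √2*√P)
√(-229454 + (m(-14, 2)*y(-11) + U(-13))) = √(-229454 + ((2 + √2*√2)*(-16 - 24*(-11)) + (17 - 13)²)) = √(-229454 + ((2 + 2)*(-16 + 264) + 4²)) = √(-229454 + (4*248 + 16)) = √(-229454 + (992 + 16)) = √(-229454 + 1008) = √(-228446) = I*√228446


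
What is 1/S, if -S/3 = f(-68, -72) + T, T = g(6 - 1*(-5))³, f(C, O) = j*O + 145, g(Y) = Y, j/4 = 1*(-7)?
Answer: -1/10476 ≈ -9.5456e-5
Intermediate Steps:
j = -28 (j = 4*(1*(-7)) = 4*(-7) = -28)
f(C, O) = 145 - 28*O (f(C, O) = -28*O + 145 = 145 - 28*O)
T = 1331 (T = (6 - 1*(-5))³ = (6 + 5)³ = 11³ = 1331)
S = -10476 (S = -3*((145 - 28*(-72)) + 1331) = -3*((145 + 2016) + 1331) = -3*(2161 + 1331) = -3*3492 = -10476)
1/S = 1/(-10476) = -1/10476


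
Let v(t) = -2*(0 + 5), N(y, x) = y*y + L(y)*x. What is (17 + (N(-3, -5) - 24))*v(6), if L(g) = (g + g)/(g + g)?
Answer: 30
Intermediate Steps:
L(g) = 1 (L(g) = (2*g)/((2*g)) = (2*g)*(1/(2*g)) = 1)
N(y, x) = x + y² (N(y, x) = y*y + 1*x = y² + x = x + y²)
v(t) = -10 (v(t) = -2*5 = -10)
(17 + (N(-3, -5) - 24))*v(6) = (17 + ((-5 + (-3)²) - 24))*(-10) = (17 + ((-5 + 9) - 24))*(-10) = (17 + (4 - 24))*(-10) = (17 - 20)*(-10) = -3*(-10) = 30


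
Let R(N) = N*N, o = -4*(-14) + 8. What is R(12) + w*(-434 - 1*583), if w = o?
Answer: -64944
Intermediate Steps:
o = 64 (o = 56 + 8 = 64)
R(N) = N²
w = 64
R(12) + w*(-434 - 1*583) = 12² + 64*(-434 - 1*583) = 144 + 64*(-434 - 583) = 144 + 64*(-1017) = 144 - 65088 = -64944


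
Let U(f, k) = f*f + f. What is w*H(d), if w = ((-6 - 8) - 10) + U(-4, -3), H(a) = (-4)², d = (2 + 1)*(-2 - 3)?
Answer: -192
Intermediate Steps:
U(f, k) = f + f² (U(f, k) = f² + f = f + f²)
d = -15 (d = 3*(-5) = -15)
H(a) = 16
w = -12 (w = ((-6 - 8) - 10) - 4*(1 - 4) = (-14 - 10) - 4*(-3) = -24 + 12 = -12)
w*H(d) = -12*16 = -192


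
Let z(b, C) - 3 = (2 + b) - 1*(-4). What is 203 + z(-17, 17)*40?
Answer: -117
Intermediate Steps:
z(b, C) = 9 + b (z(b, C) = 3 + ((2 + b) - 1*(-4)) = 3 + ((2 + b) + 4) = 3 + (6 + b) = 9 + b)
203 + z(-17, 17)*40 = 203 + (9 - 17)*40 = 203 - 8*40 = 203 - 320 = -117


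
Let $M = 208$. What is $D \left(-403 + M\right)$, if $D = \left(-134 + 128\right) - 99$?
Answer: $20475$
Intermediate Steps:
$D = -105$ ($D = -6 - 99 = -105$)
$D \left(-403 + M\right) = - 105 \left(-403 + 208\right) = \left(-105\right) \left(-195\right) = 20475$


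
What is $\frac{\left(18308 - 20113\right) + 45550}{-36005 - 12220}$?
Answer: $- \frac{8749}{9645} \approx -0.9071$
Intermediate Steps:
$\frac{\left(18308 - 20113\right) + 45550}{-36005 - 12220} = \frac{-1805 + 45550}{-48225} = 43745 \left(- \frac{1}{48225}\right) = - \frac{8749}{9645}$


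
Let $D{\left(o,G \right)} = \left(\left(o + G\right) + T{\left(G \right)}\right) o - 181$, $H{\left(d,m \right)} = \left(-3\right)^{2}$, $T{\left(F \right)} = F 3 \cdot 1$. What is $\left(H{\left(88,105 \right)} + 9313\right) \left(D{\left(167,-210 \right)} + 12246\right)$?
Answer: $-935238972$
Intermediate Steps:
$T{\left(F \right)} = 3 F$ ($T{\left(F \right)} = 3 F 1 = 3 F$)
$H{\left(d,m \right)} = 9$
$D{\left(o,G \right)} = -181 + o \left(o + 4 G\right)$ ($D{\left(o,G \right)} = \left(\left(o + G\right) + 3 G\right) o - 181 = \left(\left(G + o\right) + 3 G\right) o - 181 = \left(o + 4 G\right) o - 181 = o \left(o + 4 G\right) - 181 = -181 + o \left(o + 4 G\right)$)
$\left(H{\left(88,105 \right)} + 9313\right) \left(D{\left(167,-210 \right)} + 12246\right) = \left(9 + 9313\right) \left(\left(-181 + 167^{2} + 4 \left(-210\right) 167\right) + 12246\right) = 9322 \left(\left(-181 + 27889 - 140280\right) + 12246\right) = 9322 \left(-112572 + 12246\right) = 9322 \left(-100326\right) = -935238972$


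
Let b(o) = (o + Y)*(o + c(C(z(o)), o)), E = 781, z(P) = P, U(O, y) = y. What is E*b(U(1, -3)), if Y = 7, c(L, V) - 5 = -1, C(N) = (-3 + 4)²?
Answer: 3124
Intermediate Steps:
C(N) = 1 (C(N) = 1² = 1)
c(L, V) = 4 (c(L, V) = 5 - 1 = 4)
b(o) = (4 + o)*(7 + o) (b(o) = (o + 7)*(o + 4) = (7 + o)*(4 + o) = (4 + o)*(7 + o))
E*b(U(1, -3)) = 781*(28 + (-3)² + 11*(-3)) = 781*(28 + 9 - 33) = 781*4 = 3124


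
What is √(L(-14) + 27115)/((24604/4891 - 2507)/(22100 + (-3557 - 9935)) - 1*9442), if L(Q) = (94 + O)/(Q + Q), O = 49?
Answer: -21050864*√5313539/2782757270363 ≈ -0.017438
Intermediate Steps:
L(Q) = 143/(2*Q) (L(Q) = (94 + 49)/(Q + Q) = 143/((2*Q)) = 143*(1/(2*Q)) = 143/(2*Q))
√(L(-14) + 27115)/((24604/4891 - 2507)/(22100 + (-3557 - 9935)) - 1*9442) = √((143/2)/(-14) + 27115)/((24604/4891 - 2507)/(22100 + (-3557 - 9935)) - 1*9442) = √((143/2)*(-1/14) + 27115)/((24604*(1/4891) - 2507)/(22100 - 13492) - 9442) = √(-143/28 + 27115)/((24604/4891 - 2507)/8608 - 9442) = √(759077/28)/(-12237133/4891*1/8608 - 9442) = (√5313539/14)/(-12237133/42101728 - 9442) = (√5313539/14)/(-397536752909/42101728) = (√5313539/14)*(-42101728/397536752909) = -21050864*√5313539/2782757270363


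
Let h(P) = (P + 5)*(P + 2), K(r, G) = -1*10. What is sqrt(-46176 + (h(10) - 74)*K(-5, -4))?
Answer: 14*I*sqrt(241) ≈ 217.34*I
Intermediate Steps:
K(r, G) = -10
h(P) = (2 + P)*(5 + P) (h(P) = (5 + P)*(2 + P) = (2 + P)*(5 + P))
sqrt(-46176 + (h(10) - 74)*K(-5, -4)) = sqrt(-46176 + ((10 + 10**2 + 7*10) - 74)*(-10)) = sqrt(-46176 + ((10 + 100 + 70) - 74)*(-10)) = sqrt(-46176 + (180 - 74)*(-10)) = sqrt(-46176 + 106*(-10)) = sqrt(-46176 - 1060) = sqrt(-47236) = 14*I*sqrt(241)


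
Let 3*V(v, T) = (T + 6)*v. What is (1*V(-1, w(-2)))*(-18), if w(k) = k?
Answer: 24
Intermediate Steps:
V(v, T) = v*(6 + T)/3 (V(v, T) = ((T + 6)*v)/3 = ((6 + T)*v)/3 = (v*(6 + T))/3 = v*(6 + T)/3)
(1*V(-1, w(-2)))*(-18) = (1*((⅓)*(-1)*(6 - 2)))*(-18) = (1*((⅓)*(-1)*4))*(-18) = (1*(-4/3))*(-18) = -4/3*(-18) = 24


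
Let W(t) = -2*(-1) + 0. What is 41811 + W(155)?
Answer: 41813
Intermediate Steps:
W(t) = 2 (W(t) = 2 + 0 = 2)
41811 + W(155) = 41811 + 2 = 41813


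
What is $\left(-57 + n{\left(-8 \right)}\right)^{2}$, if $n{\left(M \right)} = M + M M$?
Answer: $1$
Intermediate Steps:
$n{\left(M \right)} = M + M^{2}$
$\left(-57 + n{\left(-8 \right)}\right)^{2} = \left(-57 - 8 \left(1 - 8\right)\right)^{2} = \left(-57 - -56\right)^{2} = \left(-57 + 56\right)^{2} = \left(-1\right)^{2} = 1$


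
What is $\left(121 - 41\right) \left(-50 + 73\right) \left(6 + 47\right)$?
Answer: $97520$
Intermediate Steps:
$\left(121 - 41\right) \left(-50 + 73\right) \left(6 + 47\right) = 80 \cdot 23 \cdot 53 = 80 \cdot 1219 = 97520$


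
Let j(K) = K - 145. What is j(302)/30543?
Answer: 157/30543 ≈ 0.0051403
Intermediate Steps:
j(K) = -145 + K
j(302)/30543 = (-145 + 302)/30543 = 157*(1/30543) = 157/30543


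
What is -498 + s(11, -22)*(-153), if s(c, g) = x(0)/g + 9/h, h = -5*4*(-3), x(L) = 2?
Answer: -111549/220 ≈ -507.04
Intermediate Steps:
h = 60 (h = -20*(-3) = 60)
s(c, g) = 3/20 + 2/g (s(c, g) = 2/g + 9/60 = 2/g + 9*(1/60) = 2/g + 3/20 = 3/20 + 2/g)
-498 + s(11, -22)*(-153) = -498 + (3/20 + 2/(-22))*(-153) = -498 + (3/20 + 2*(-1/22))*(-153) = -498 + (3/20 - 1/11)*(-153) = -498 + (13/220)*(-153) = -498 - 1989/220 = -111549/220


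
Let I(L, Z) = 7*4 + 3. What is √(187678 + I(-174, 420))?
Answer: √187709 ≈ 433.25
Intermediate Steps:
I(L, Z) = 31 (I(L, Z) = 28 + 3 = 31)
√(187678 + I(-174, 420)) = √(187678 + 31) = √187709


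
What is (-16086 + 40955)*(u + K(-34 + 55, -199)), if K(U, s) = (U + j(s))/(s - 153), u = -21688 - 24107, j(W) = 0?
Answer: -400884823209/352 ≈ -1.1389e+9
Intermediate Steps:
u = -45795
K(U, s) = U/(-153 + s) (K(U, s) = (U + 0)/(s - 153) = U/(-153 + s))
(-16086 + 40955)*(u + K(-34 + 55, -199)) = (-16086 + 40955)*(-45795 + (-34 + 55)/(-153 - 199)) = 24869*(-45795 + 21/(-352)) = 24869*(-45795 + 21*(-1/352)) = 24869*(-45795 - 21/352) = 24869*(-16119861/352) = -400884823209/352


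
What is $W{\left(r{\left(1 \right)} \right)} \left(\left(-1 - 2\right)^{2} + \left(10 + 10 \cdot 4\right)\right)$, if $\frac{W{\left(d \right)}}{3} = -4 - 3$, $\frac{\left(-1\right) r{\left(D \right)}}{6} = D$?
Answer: $-1239$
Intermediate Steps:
$r{\left(D \right)} = - 6 D$
$W{\left(d \right)} = -21$ ($W{\left(d \right)} = 3 \left(-4 - 3\right) = 3 \left(-7\right) = -21$)
$W{\left(r{\left(1 \right)} \right)} \left(\left(-1 - 2\right)^{2} + \left(10 + 10 \cdot 4\right)\right) = - 21 \left(\left(-1 - 2\right)^{2} + \left(10 + 10 \cdot 4\right)\right) = - 21 \left(\left(-3\right)^{2} + \left(10 + 40\right)\right) = - 21 \left(9 + 50\right) = \left(-21\right) 59 = -1239$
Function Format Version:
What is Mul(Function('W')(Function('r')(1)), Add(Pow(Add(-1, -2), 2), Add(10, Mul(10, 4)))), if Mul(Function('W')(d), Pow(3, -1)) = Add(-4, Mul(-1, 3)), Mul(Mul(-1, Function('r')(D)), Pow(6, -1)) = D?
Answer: -1239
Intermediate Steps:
Function('r')(D) = Mul(-6, D)
Function('W')(d) = -21 (Function('W')(d) = Mul(3, Add(-4, Mul(-1, 3))) = Mul(3, Add(-4, -3)) = Mul(3, -7) = -21)
Mul(Function('W')(Function('r')(1)), Add(Pow(Add(-1, -2), 2), Add(10, Mul(10, 4)))) = Mul(-21, Add(Pow(Add(-1, -2), 2), Add(10, Mul(10, 4)))) = Mul(-21, Add(Pow(-3, 2), Add(10, 40))) = Mul(-21, Add(9, 50)) = Mul(-21, 59) = -1239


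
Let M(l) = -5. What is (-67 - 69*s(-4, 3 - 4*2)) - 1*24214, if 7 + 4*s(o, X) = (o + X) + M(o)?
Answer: -95675/4 ≈ -23919.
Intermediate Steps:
s(o, X) = -3 + X/4 + o/4 (s(o, X) = -7/4 + ((o + X) - 5)/4 = -7/4 + ((X + o) - 5)/4 = -7/4 + (-5 + X + o)/4 = -7/4 + (-5/4 + X/4 + o/4) = -3 + X/4 + o/4)
(-67 - 69*s(-4, 3 - 4*2)) - 1*24214 = (-67 - 69*(-3 + (3 - 4*2)/4 + (1/4)*(-4))) - 1*24214 = (-67 - 69*(-3 + (3 - 8)/4 - 1)) - 24214 = (-67 - 69*(-3 + (1/4)*(-5) - 1)) - 24214 = (-67 - 69*(-3 - 5/4 - 1)) - 24214 = (-67 - 69*(-21/4)) - 24214 = (-67 + 1449/4) - 24214 = 1181/4 - 24214 = -95675/4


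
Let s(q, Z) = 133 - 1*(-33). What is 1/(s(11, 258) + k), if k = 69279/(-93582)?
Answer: 31194/5155111 ≈ 0.0060511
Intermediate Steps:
s(q, Z) = 166 (s(q, Z) = 133 + 33 = 166)
k = -23093/31194 (k = 69279*(-1/93582) = -23093/31194 ≈ -0.74030)
1/(s(11, 258) + k) = 1/(166 - 23093/31194) = 1/(5155111/31194) = 31194/5155111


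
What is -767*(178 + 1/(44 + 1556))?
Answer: -218442367/1600 ≈ -1.3653e+5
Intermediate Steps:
-767*(178 + 1/(44 + 1556)) = -767*(178 + 1/1600) = -767*284801/1600 = -218442367/1600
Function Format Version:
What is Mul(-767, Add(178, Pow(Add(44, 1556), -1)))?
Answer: Rational(-218442367, 1600) ≈ -1.3653e+5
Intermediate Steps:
Mul(-767, Add(178, Pow(Add(44, 1556), -1))) = Mul(-767, Add(178, Pow(1600, -1))) = Mul(-767, Add(178, Rational(1, 1600))) = Mul(-767, Rational(284801, 1600)) = Rational(-218442367, 1600)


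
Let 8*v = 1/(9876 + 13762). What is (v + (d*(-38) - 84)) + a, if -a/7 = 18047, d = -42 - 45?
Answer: -23280026127/189104 ≈ -1.2311e+5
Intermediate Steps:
d = -87
a = -126329 (a = -7*18047 = -126329)
v = 1/189104 (v = 1/(8*(9876 + 13762)) = (⅛)/23638 = (⅛)*(1/23638) = 1/189104 ≈ 5.2881e-6)
(v + (d*(-38) - 84)) + a = (1/189104 + (-87*(-38) - 84)) - 126329 = (1/189104 + (3306 - 84)) - 126329 = (1/189104 + 3222) - 126329 = 609293089/189104 - 126329 = -23280026127/189104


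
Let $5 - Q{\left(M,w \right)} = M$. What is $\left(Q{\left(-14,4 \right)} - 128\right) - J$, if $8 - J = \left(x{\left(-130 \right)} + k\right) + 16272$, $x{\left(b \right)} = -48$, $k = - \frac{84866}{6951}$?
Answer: $\frac{111874891}{6951} \approx 16095.0$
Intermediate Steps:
$k = - \frac{84866}{6951}$ ($k = \left(-84866\right) \frac{1}{6951} = - \frac{84866}{6951} \approx -12.209$)
$Q{\left(M,w \right)} = 5 - M$
$J = - \frac{112632550}{6951}$ ($J = 8 - \left(\left(-48 - \frac{84866}{6951}\right) + 16272\right) = 8 - \left(- \frac{418514}{6951} + 16272\right) = 8 - \frac{112688158}{6951} = - \frac{112632550}{6951} \approx -16204.0$)
$\left(Q{\left(-14,4 \right)} - 128\right) - J = \left(\left(5 - -14\right) - 128\right) - - \frac{112632550}{6951} = \left(\left(5 + 14\right) - 128\right) + \frac{112632550}{6951} = \left(19 - 128\right) + \frac{112632550}{6951} = -109 + \frac{112632550}{6951} = \frac{111874891}{6951}$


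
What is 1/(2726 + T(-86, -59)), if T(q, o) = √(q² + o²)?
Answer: 2726/7420199 - √10877/7420199 ≈ 0.00035332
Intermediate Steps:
T(q, o) = √(o² + q²)
1/(2726 + T(-86, -59)) = 1/(2726 + √((-59)² + (-86)²)) = 1/(2726 + √(3481 + 7396)) = 1/(2726 + √10877)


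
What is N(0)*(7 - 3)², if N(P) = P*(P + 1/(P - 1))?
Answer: 0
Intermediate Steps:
N(P) = P*(P + 1/(-1 + P))
N(0)*(7 - 3)² = (0*(1 + 0² - 1*0)/(-1 + 0))*(7 - 3)² = (0*(1 + 0 + 0)/(-1))*4² = (0*(-1)*1)*16 = 0*16 = 0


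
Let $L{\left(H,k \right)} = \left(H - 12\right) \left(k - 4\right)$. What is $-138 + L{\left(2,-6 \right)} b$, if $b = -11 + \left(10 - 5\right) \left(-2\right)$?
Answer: $-2238$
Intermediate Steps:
$L{\left(H,k \right)} = \left(-12 + H\right) \left(-4 + k\right)$
$b = -21$ ($b = -11 + \left(10 - 5\right) \left(-2\right) = -11 + 5 \left(-2\right) = -11 - 10 = -21$)
$-138 + L{\left(2,-6 \right)} b = -138 + \left(48 - -72 - 8 + 2 \left(-6\right)\right) \left(-21\right) = -138 + \left(48 + 72 - 8 - 12\right) \left(-21\right) = -138 + 100 \left(-21\right) = -138 - 2100 = -2238$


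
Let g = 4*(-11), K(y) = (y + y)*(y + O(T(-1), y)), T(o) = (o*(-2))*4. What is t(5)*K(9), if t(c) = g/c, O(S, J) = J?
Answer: -14256/5 ≈ -2851.2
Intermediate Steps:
T(o) = -8*o (T(o) = -2*o*4 = -8*o)
K(y) = 4*y² (K(y) = (y + y)*(y + y) = (2*y)*(2*y) = 4*y²)
g = -44
t(c) = -44/c
t(5)*K(9) = (-44/5)*(4*9²) = (-44*⅕)*(4*81) = -44/5*324 = -14256/5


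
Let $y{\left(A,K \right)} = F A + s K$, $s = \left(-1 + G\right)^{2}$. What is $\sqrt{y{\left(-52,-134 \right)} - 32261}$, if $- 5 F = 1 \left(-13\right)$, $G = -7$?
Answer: $\frac{i \sqrt{1024305}}{5} \approx 202.42 i$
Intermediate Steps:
$F = \frac{13}{5}$ ($F = - \frac{1 \left(-13\right)}{5} = \left(- \frac{1}{5}\right) \left(-13\right) = \frac{13}{5} \approx 2.6$)
$s = 64$ ($s = \left(-1 - 7\right)^{2} = \left(-8\right)^{2} = 64$)
$y{\left(A,K \right)} = 64 K + \frac{13 A}{5}$ ($y{\left(A,K \right)} = \frac{13 A}{5} + 64 K = 64 K + \frac{13 A}{5}$)
$\sqrt{y{\left(-52,-134 \right)} - 32261} = \sqrt{\left(64 \left(-134\right) + \frac{13}{5} \left(-52\right)\right) - 32261} = \sqrt{\left(-8576 - \frac{676}{5}\right) - 32261} = \sqrt{- \frac{43556}{5} - 32261} = \sqrt{- \frac{204861}{5}} = \frac{i \sqrt{1024305}}{5}$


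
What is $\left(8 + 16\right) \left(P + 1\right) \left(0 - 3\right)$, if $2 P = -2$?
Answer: $0$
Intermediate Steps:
$P = -1$ ($P = \frac{1}{2} \left(-2\right) = -1$)
$\left(8 + 16\right) \left(P + 1\right) \left(0 - 3\right) = \left(8 + 16\right) \left(-1 + 1\right) \left(0 - 3\right) = 24 \cdot 0 \left(-3\right) = 24 \cdot 0 = 0$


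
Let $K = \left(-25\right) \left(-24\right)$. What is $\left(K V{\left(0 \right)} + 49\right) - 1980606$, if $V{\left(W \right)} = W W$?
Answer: $-1980557$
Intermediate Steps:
$V{\left(W \right)} = W^{2}$
$K = 600$
$\left(K V{\left(0 \right)} + 49\right) - 1980606 = \left(600 \cdot 0^{2} + 49\right) - 1980606 = \left(600 \cdot 0 + 49\right) - 1980606 = \left(0 + 49\right) - 1980606 = 49 - 1980606 = -1980557$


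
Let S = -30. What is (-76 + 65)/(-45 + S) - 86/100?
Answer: -107/150 ≈ -0.71333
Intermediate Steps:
(-76 + 65)/(-45 + S) - 86/100 = (-76 + 65)/(-45 - 30) - 86/100 = -11/(-75) + (1/100)*(-86) = -11*(-1/75) - 43/50 = 11/75 - 43/50 = -107/150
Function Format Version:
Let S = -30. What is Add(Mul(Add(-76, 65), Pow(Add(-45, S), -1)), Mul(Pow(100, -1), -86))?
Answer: Rational(-107, 150) ≈ -0.71333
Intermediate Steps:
Add(Mul(Add(-76, 65), Pow(Add(-45, S), -1)), Mul(Pow(100, -1), -86)) = Add(Mul(Add(-76, 65), Pow(Add(-45, -30), -1)), Mul(Pow(100, -1), -86)) = Add(Mul(-11, Pow(-75, -1)), Mul(Rational(1, 100), -86)) = Add(Mul(-11, Rational(-1, 75)), Rational(-43, 50)) = Add(Rational(11, 75), Rational(-43, 50)) = Rational(-107, 150)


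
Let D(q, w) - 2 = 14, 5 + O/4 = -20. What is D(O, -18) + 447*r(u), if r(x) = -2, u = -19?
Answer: -878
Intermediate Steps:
O = -100 (O = -20 + 4*(-20) = -20 - 80 = -100)
D(q, w) = 16 (D(q, w) = 2 + 14 = 16)
D(O, -18) + 447*r(u) = 16 + 447*(-2) = 16 - 894 = -878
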